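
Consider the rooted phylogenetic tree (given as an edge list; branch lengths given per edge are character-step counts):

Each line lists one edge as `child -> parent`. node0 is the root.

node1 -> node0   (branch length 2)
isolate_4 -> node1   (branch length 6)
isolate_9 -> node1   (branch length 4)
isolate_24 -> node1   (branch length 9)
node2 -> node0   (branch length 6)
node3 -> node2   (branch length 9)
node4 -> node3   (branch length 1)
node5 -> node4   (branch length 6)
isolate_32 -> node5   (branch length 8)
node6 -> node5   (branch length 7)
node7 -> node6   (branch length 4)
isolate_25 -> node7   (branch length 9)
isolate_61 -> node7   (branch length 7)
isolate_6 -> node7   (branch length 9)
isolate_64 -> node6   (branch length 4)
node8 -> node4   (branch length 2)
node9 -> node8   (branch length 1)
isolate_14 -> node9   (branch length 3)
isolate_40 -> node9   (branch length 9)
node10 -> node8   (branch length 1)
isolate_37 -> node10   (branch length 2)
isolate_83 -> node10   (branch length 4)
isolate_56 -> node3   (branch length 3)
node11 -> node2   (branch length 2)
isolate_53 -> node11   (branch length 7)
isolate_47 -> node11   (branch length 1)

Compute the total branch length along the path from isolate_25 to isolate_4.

50

The path runs isolate_25 → … → MRCA → … → isolate_4; the MRCA is the root of the tree.
Branch lengths along that path: 9 + 4 + 7 + 6 + 1 + 9 + 6 + 2 + 6 = 50.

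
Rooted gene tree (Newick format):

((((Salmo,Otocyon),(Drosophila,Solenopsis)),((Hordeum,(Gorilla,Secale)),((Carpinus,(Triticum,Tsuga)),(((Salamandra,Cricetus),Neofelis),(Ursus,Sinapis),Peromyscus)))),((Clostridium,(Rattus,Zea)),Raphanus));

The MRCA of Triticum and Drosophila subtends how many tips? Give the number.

16

The MRCA of Triticum and Drosophila is the node subtending (((Salmo,Otocyon),(Drosophila,Solenopsis)),((Hordeum,(Gorilla,Secale)),((Carpinus,(Triticum,Tsuga)),(((Salamandra,Cricetus),Neofelis),(Ursus,Sinapis),Peromyscus)))).
That clade contains 16 terminal taxa: Carpinus, Cricetus, Drosophila, Gorilla, Hordeum, Neofelis, Otocyon, Peromyscus, Salamandra, Salmo, Secale, Sinapis, Solenopsis, Triticum, Tsuga, Ursus.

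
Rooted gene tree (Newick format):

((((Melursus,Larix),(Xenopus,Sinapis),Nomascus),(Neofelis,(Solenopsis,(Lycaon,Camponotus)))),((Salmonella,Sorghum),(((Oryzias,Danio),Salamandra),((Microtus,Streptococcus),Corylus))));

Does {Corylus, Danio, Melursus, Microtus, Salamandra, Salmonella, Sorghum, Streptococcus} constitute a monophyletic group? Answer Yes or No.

No

The MRCA of the listed taxa is the root, so the smallest clade containing them is the whole tree.
That clade also contains Camponotus, Larix, Lycaon, Neofelis, Nomascus, Oryzias, Sinapis, Solenopsis, Xenopus, which are not in the proposed group, so the group is not monophyletic.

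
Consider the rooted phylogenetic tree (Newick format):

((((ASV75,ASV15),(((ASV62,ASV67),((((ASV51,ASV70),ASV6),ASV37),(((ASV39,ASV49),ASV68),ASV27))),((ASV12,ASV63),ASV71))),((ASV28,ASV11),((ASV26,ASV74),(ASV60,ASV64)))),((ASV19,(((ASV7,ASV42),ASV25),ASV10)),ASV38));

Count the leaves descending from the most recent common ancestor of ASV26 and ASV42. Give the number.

The MRCA of ASV26 and ASV42 is the root, so the clade is the entire tree.
That clade contains 27 terminal taxa: ASV10, ASV11, ASV12, ASV15, ASV19, ASV25, ASV26, ASV27, ASV28, ASV37, ASV38, ASV39, ASV42, ASV49, ASV51, ASV6, ASV60, ASV62, ASV63, ASV64, ASV67, ASV68, ASV7, ASV70, ASV71, ASV74, ASV75.

27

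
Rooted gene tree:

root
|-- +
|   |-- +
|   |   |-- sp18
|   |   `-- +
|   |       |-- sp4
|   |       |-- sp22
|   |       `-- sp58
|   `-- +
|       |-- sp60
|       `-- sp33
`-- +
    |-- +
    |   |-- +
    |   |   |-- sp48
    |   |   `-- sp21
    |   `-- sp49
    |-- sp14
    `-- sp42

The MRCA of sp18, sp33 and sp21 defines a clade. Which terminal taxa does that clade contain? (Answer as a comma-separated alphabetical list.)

sp14, sp18, sp21, sp22, sp33, sp4, sp42, sp48, sp49, sp58, sp60

Tracing sp18: it sits inside (sp18,(sp4,sp22,sp58)).
Tracing sp33: it sits inside (sp60,sp33).
Tracing sp21: it sits inside (sp48,sp21).
The smallest clade enclosing all 3 is the whole tree (their MRCA is the root), so the answer is all 11 tips in alphabetical order.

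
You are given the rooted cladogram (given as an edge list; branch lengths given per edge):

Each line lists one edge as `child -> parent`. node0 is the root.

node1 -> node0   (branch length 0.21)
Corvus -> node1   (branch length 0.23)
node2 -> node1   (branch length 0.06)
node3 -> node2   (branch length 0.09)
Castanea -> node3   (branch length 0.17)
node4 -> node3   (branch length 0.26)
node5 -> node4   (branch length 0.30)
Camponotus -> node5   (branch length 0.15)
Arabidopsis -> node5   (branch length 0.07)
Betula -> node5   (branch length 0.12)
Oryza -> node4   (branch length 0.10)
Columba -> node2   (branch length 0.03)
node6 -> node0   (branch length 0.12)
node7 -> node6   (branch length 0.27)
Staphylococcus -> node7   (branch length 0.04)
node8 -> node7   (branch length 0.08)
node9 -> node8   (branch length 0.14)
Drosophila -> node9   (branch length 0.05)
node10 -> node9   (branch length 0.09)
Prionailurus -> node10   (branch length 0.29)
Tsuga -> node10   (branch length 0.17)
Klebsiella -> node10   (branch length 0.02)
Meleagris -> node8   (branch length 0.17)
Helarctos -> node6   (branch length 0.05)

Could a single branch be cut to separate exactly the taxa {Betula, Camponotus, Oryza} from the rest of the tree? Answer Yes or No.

The MRCA of the listed taxa subtends ((Camponotus,Arabidopsis,Betula),Oryza).
That clade also contains Arabidopsis, which is not in the proposed group, so the group is not monophyletic.

No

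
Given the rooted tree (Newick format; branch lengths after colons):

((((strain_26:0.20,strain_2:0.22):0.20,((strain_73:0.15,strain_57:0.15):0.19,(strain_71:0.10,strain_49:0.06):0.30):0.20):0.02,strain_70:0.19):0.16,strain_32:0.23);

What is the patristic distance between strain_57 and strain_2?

0.96

The path runs strain_57 → … → MRCA → … → strain_2; the MRCA is the node subtending ((strain_26,strain_2),((strain_73,strain_57),(strain_71,strain_49))).
Branch lengths along that path: 0.15 + 0.19 + 0.20 + 0.20 + 0.22 = 0.96.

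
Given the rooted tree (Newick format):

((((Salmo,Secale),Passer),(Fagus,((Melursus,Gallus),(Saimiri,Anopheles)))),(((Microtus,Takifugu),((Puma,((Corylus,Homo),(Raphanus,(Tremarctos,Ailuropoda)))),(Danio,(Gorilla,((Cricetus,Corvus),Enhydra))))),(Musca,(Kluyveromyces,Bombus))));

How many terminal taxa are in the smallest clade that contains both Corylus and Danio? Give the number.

11

The MRCA of Corylus and Danio is the node subtending ((Puma,((Corylus,Homo),(Raphanus,(Tremarctos,Ailuropoda)))),(Danio,(Gorilla,((Cricetus,Corvus),Enhydra)))).
That clade contains 11 terminal taxa: Ailuropoda, Corvus, Corylus, Cricetus, Danio, Enhydra, Gorilla, Homo, Puma, Raphanus, Tremarctos.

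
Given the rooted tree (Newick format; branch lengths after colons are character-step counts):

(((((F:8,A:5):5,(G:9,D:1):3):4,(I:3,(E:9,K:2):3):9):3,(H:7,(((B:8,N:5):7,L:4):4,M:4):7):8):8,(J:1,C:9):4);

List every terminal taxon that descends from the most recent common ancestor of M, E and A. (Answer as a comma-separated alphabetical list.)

Tracing M: it sits inside (((B,N),L),M).
Tracing E: it sits inside (E,K).
Tracing A: it sits inside (F,A).
The smallest clade enclosing all 3 is ((((F,A),(G,D)),(I,(E,K))),(H,(((B,N),L),M))); the answer is its 12 terminal taxa in alphabetical order.

A, B, D, E, F, G, H, I, K, L, M, N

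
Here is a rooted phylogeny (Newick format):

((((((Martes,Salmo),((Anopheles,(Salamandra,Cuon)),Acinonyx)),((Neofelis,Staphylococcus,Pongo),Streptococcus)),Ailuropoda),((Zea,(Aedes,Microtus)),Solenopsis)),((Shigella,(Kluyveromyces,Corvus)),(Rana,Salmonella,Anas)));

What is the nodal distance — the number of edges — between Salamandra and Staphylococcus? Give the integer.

8

The MRCA of Salamandra and Staphylococcus is the node subtending (((Martes,Salmo),((Anopheles,(Salamandra,Cuon)),Acinonyx)),((Neofelis,Staphylococcus,Pongo),Streptococcus)).
From Salamandra up to that node: 5 branches. From Staphylococcus up to the same node: 3 branches. Total: 5 + 3 = 8.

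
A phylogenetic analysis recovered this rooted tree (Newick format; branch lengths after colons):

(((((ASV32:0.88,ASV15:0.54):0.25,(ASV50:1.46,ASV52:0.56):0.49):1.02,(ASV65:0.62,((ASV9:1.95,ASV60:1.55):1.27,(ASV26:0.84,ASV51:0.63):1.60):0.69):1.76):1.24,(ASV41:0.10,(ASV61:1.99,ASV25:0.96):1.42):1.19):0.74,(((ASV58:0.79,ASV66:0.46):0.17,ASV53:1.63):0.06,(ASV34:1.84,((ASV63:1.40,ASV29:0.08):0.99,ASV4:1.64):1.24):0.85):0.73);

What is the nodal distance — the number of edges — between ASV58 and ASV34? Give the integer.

The MRCA of ASV58 and ASV34 is the node subtending (((ASV58,ASV66),ASV53),(ASV34,((ASV63,ASV29),ASV4))).
From ASV58 up to that node: 3 branches. From ASV34 up to the same node: 2 branches. Total: 3 + 2 = 5.

5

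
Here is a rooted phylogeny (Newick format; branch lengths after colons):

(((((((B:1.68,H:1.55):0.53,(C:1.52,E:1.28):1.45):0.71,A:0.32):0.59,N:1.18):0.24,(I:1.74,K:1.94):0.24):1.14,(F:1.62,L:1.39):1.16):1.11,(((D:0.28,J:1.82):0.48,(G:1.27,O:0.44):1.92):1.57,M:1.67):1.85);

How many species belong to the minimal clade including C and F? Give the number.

The MRCA of C and F is the node subtending ((((((B,H),(C,E)),A),N),(I,K)),(F,L)).
That clade contains 10 terminal taxa: A, B, C, E, F, H, I, K, L, N.

10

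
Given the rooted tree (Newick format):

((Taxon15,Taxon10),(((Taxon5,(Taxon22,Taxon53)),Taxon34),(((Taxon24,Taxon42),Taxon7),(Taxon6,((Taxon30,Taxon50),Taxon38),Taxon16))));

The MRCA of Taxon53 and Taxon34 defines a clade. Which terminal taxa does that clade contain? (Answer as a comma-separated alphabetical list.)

Tracing Taxon53: it sits inside (Taxon22,Taxon53).
Tracing Taxon34: it sits inside ((Taxon5,(Taxon22,Taxon53)),Taxon34).
The smallest clade enclosing both is ((Taxon5,(Taxon22,Taxon53)),Taxon34); the answer is its 4 terminal taxa in alphabetical order.

Taxon22, Taxon34, Taxon5, Taxon53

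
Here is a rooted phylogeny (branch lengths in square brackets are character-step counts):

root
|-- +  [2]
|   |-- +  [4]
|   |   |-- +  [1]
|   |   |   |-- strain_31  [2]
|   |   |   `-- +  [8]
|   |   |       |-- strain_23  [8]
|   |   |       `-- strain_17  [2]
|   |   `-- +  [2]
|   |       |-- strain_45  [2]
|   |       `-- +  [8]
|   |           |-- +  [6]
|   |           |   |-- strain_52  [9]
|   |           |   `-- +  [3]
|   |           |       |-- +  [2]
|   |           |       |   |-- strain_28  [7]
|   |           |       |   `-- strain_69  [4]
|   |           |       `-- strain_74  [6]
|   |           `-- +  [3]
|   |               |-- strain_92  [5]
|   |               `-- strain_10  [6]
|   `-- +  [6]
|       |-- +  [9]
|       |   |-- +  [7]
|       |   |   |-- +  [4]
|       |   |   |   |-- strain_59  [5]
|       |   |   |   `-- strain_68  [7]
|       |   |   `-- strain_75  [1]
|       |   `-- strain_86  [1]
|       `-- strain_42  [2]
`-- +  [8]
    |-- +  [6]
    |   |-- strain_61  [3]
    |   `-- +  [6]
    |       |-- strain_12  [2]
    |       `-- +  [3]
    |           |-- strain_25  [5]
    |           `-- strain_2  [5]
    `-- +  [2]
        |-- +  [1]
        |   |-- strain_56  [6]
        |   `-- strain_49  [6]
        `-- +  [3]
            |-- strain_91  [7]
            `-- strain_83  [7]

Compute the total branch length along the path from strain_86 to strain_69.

45

The path runs strain_86 → … → MRCA → … → strain_69; the MRCA is the node subtending (((strain_31,(strain_23,strain_17)),(strain_45,((strain_52,((strain_28,strain_69),strain_74)),(strain_92,strain_10)))),((((strain_59,strain_68),strain_75),strain_86),strain_42)).
Branch lengths along that path: 1 + 9 + 6 + 4 + 2 + 8 + 6 + 3 + 2 + 4 = 45.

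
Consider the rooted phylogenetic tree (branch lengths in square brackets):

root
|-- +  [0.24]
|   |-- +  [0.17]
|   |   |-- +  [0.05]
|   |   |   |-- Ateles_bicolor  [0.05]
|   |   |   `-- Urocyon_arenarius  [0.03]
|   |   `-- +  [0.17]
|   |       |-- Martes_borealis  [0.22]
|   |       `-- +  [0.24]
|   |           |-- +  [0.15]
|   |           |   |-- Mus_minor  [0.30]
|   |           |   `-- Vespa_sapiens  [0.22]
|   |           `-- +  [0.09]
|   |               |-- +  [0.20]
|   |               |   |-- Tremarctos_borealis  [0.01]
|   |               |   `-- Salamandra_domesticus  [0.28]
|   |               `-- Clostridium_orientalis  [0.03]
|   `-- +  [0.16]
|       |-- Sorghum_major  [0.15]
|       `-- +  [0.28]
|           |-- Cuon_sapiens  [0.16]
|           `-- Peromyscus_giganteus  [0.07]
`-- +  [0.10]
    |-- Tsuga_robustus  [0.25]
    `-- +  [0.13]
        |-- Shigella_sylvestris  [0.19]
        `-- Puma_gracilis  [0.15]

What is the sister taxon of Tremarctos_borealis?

Tremarctos_borealis attaches to the tree at the node subtending (Tremarctos_borealis,Salamandra_domesticus).
The other lineage descending from that same node — the sister group — is the single tip Salamandra_domesticus.

Salamandra_domesticus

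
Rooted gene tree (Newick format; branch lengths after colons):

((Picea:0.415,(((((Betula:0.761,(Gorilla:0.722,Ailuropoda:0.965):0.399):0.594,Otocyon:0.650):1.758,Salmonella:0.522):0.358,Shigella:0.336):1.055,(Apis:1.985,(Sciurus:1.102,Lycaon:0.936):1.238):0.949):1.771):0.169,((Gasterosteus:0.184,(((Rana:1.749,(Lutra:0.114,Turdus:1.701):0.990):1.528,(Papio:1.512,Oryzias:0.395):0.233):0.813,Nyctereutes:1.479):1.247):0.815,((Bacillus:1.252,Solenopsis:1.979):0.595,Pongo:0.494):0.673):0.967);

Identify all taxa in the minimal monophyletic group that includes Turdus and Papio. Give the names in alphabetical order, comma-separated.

Lutra, Oryzias, Papio, Rana, Turdus

Tracing Turdus: it sits inside (Lutra,Turdus).
Tracing Papio: it sits inside (Papio,Oryzias).
The smallest clade enclosing both is ((Rana,(Lutra,Turdus)),(Papio,Oryzias)); the answer is its 5 terminal taxa in alphabetical order.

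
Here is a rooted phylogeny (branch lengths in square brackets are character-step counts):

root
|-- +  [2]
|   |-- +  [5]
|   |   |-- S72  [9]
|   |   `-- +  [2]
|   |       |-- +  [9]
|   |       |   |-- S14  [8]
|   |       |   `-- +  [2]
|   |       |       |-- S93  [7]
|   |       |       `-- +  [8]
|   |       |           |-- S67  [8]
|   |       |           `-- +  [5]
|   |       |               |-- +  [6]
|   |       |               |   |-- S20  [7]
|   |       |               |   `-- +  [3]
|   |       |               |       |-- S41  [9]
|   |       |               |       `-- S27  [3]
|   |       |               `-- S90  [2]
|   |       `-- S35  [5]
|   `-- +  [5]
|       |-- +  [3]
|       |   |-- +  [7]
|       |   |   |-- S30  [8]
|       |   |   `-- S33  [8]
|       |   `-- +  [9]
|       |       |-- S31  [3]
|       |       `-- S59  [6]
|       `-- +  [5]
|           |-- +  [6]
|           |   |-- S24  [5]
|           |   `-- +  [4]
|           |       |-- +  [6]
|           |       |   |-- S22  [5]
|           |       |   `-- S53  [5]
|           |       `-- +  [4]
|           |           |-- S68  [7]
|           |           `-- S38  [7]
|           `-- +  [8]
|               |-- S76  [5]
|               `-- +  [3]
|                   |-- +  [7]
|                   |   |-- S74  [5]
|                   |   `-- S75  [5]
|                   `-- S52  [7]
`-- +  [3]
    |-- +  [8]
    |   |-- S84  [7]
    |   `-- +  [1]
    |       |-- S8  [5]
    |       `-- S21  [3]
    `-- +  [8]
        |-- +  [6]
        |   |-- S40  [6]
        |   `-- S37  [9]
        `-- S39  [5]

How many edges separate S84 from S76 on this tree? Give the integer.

The MRCA of S84 and S76 is the root of the tree.
From S84 up to that node: 3 branches. From S76 up to the same node: 5 branches. Total: 3 + 5 = 8.

8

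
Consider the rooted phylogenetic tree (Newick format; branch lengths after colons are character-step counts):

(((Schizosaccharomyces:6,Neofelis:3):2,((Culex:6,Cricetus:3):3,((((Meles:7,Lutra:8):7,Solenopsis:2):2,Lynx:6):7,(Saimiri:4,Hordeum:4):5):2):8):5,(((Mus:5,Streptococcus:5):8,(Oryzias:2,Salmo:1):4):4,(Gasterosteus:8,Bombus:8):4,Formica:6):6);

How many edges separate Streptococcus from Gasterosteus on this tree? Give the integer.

The MRCA of Streptococcus and Gasterosteus is the node subtending (((Mus,Streptococcus),(Oryzias,Salmo)),(Gasterosteus,Bombus),Formica).
From Streptococcus up to that node: 3 branches. From Gasterosteus up to the same node: 2 branches. Total: 3 + 2 = 5.

5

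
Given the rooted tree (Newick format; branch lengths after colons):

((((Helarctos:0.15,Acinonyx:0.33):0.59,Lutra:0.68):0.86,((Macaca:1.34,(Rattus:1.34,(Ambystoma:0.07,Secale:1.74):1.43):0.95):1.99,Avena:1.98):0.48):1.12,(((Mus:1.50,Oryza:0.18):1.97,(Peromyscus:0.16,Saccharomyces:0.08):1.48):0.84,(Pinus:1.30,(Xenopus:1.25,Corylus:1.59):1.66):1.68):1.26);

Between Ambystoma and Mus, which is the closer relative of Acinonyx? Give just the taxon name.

Ambystoma

The MRCA of Acinonyx and Ambystoma subtends (((Helarctos,Acinonyx),Lutra),((Macaca,(Rattus,(Ambystoma,Secale))),Avena)) (8 taxa).
The MRCA of Acinonyx and Mus is the root, subtending the entire tree (15 taxa).
The first is nested inside the second, so Acinonyx shares a more recent common ancestor with Ambystoma.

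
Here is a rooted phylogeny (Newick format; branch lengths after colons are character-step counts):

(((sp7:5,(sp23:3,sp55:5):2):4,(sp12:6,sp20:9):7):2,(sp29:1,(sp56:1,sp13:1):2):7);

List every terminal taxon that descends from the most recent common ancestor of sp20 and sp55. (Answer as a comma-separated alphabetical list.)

Tracing sp20: it sits inside (sp12,sp20).
Tracing sp55: it sits inside (sp23,sp55).
The smallest clade enclosing both is ((sp7,(sp23,sp55)),(sp12,sp20)); the answer is its 5 terminal taxa in alphabetical order.

sp12, sp20, sp23, sp55, sp7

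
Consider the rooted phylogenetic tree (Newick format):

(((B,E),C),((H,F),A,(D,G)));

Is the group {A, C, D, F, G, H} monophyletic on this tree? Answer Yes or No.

The MRCA of the listed taxa is the root, so the smallest clade containing them is the whole tree.
That clade also contains B, E, which are not in the proposed group, so the group is not monophyletic.

No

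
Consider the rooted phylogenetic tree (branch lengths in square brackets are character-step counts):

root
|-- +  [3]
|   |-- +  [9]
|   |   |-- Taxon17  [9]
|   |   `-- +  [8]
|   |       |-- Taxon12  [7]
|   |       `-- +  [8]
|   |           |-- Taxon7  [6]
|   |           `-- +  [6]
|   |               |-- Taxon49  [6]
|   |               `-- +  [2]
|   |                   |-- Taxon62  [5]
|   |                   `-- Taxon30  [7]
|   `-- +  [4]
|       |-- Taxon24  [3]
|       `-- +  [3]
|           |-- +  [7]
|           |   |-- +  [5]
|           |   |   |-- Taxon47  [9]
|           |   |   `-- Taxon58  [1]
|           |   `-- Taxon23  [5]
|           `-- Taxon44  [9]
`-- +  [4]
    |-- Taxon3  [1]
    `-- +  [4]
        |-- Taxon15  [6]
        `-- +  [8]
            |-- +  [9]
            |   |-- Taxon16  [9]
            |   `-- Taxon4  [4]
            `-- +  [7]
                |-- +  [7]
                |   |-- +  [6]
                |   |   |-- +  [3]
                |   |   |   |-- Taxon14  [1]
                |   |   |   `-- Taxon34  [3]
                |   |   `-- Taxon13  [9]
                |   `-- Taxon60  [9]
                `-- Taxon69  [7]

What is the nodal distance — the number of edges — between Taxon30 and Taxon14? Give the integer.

15

The MRCA of Taxon30 and Taxon14 is the root of the tree.
From Taxon30 up to that node: 7 branches. From Taxon14 up to the same node: 8 branches. Total: 7 + 8 = 15.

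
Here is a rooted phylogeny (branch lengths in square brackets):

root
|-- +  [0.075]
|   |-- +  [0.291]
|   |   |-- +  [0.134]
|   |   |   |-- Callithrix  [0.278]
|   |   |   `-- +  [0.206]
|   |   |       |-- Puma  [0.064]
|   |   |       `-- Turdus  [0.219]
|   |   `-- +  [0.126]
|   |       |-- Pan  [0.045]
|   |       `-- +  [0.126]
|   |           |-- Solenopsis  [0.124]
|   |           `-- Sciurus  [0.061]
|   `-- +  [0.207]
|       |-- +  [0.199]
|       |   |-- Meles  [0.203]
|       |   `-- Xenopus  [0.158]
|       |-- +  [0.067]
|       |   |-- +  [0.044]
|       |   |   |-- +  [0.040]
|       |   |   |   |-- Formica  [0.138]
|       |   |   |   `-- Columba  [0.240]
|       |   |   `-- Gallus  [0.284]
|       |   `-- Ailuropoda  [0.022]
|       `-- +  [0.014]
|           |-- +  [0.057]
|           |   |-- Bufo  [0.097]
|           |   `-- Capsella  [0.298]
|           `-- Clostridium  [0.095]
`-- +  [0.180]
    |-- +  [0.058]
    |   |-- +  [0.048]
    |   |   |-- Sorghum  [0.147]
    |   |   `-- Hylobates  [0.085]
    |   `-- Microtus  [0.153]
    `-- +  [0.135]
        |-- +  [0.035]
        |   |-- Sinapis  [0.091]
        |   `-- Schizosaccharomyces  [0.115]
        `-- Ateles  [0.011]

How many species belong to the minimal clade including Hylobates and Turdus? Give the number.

21

The MRCA of Hylobates and Turdus is the root, so the clade is the entire tree.
That clade contains 21 terminal taxa: Ailuropoda, Ateles, Bufo, Callithrix, Capsella, Clostridium, Columba, Formica, Gallus, Hylobates, Meles, Microtus, Pan, Puma, Schizosaccharomyces, Sciurus, Sinapis, Solenopsis, Sorghum, Turdus, Xenopus.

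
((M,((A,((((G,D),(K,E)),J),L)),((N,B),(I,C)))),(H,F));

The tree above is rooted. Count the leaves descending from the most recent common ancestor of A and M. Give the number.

The MRCA of A and M is the node subtending (M,((A,((((G,D),(K,E)),J),L)),((N,B),(I,C)))).
That clade contains 12 terminal taxa: A, B, C, D, E, G, I, J, K, L, M, N.

12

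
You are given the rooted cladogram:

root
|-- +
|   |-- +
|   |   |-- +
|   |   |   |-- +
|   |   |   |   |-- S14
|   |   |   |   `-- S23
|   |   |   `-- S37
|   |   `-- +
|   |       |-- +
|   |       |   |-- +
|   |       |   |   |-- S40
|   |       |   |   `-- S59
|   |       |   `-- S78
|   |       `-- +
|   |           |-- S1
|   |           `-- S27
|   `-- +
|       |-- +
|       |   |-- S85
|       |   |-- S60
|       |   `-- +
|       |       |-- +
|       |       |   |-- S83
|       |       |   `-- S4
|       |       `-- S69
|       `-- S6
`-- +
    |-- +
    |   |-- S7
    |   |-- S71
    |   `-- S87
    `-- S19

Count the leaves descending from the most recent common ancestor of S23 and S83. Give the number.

14

The MRCA of S23 and S83 is the node subtending ((((S14,S23),S37),(((S40,S59),S78),(S1,S27))),((S85,S60,((S83,S4),S69)),S6)).
That clade contains 14 terminal taxa: S1, S14, S23, S27, S37, S4, S40, S59, S6, S60, S69, S78, S83, S85.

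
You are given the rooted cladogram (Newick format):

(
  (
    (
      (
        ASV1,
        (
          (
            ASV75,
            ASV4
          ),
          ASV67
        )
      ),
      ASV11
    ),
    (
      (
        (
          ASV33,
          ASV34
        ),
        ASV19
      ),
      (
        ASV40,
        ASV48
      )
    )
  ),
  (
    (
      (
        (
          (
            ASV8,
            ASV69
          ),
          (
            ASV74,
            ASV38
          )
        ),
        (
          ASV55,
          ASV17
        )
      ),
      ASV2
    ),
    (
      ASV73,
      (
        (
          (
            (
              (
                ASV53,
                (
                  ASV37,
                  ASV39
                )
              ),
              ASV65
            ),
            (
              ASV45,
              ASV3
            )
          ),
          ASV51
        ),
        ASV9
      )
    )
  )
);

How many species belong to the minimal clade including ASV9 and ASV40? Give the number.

26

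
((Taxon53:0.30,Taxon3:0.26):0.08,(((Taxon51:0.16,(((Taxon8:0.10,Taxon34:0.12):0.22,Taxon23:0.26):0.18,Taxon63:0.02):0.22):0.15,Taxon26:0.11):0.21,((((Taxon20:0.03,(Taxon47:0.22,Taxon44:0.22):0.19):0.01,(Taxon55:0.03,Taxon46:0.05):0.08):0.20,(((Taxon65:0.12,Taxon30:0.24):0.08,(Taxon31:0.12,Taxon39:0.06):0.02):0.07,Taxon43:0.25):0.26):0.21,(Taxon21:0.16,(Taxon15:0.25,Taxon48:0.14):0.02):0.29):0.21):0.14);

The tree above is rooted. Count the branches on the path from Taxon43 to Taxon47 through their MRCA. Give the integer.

The MRCA of Taxon43 and Taxon47 is the node subtending (((Taxon20,(Taxon47,Taxon44)),(Taxon55,Taxon46)),(((Taxon65,Taxon30),(Taxon31,Taxon39)),Taxon43)).
From Taxon43 up to that node: 2 branches. From Taxon47 up to the same node: 4 branches. Total: 2 + 4 = 6.

6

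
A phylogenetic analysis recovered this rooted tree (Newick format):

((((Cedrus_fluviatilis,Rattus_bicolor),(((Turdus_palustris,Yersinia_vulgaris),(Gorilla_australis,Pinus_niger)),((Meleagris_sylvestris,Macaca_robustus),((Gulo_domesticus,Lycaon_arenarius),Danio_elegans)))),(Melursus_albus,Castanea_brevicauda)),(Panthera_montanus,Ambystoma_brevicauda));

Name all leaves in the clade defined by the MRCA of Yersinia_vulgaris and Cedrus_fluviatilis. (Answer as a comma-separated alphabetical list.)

Tracing Yersinia_vulgaris: it sits inside (Turdus_palustris,Yersinia_vulgaris).
Tracing Cedrus_fluviatilis: it sits inside (Cedrus_fluviatilis,Rattus_bicolor).
The smallest clade enclosing both is ((Cedrus_fluviatilis,Rattus_bicolor),(((Turdus_palustris,Yersinia_vulgaris),(Gorilla_australis,Pinus_niger)),((Meleagris_sylvestris,Macaca_robustus),((Gulo_domesticus,Lycaon_arenarius),Danio_elegans)))); the answer is its 11 terminal taxa in alphabetical order.

Cedrus_fluviatilis, Danio_elegans, Gorilla_australis, Gulo_domesticus, Lycaon_arenarius, Macaca_robustus, Meleagris_sylvestris, Pinus_niger, Rattus_bicolor, Turdus_palustris, Yersinia_vulgaris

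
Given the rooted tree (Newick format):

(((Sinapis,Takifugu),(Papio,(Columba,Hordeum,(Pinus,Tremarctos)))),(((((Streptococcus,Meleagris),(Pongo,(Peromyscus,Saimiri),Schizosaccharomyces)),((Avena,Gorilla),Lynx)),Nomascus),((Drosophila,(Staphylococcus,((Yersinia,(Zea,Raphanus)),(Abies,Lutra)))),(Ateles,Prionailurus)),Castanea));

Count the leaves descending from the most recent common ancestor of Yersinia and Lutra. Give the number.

The MRCA of Yersinia and Lutra is the node subtending ((Yersinia,(Zea,Raphanus)),(Abies,Lutra)).
That clade contains 5 terminal taxa: Abies, Lutra, Raphanus, Yersinia, Zea.

5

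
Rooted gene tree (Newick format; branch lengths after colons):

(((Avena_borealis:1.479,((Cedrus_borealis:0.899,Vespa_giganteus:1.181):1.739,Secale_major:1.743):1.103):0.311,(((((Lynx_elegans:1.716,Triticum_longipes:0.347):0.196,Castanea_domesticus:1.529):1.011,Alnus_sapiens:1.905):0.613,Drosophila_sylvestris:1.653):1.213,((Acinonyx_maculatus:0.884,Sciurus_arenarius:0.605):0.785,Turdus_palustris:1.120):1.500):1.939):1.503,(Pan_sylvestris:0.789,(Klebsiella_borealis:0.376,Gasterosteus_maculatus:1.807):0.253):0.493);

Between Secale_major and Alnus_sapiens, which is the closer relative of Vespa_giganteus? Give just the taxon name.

The MRCA of Vespa_giganteus and Secale_major subtends ((Cedrus_borealis,Vespa_giganteus),Secale_major) (3 taxa).
The MRCA of Vespa_giganteus and Alnus_sapiens subtends ((Avena_borealis,((Cedrus_borealis,Vespa_giganteus),Secale_major)),(((((Lynx_elegans,Triticum_longipes),Castanea_domesticus),Alnus_sapiens),Drosophila_sylvestris),((Acinonyx_maculatus,Sciurus_arenarius),Turdus_palustris))) (12 taxa).
The first is nested inside the second, so Vespa_giganteus shares a more recent common ancestor with Secale_major.

Secale_major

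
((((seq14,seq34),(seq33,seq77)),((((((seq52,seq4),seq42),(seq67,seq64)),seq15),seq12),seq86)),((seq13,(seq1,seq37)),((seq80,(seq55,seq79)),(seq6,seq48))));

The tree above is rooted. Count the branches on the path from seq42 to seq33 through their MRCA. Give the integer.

The MRCA of seq42 and seq33 is the node subtending (((seq14,seq34),(seq33,seq77)),((((((seq52,seq4),seq42),(seq67,seq64)),seq15),seq12),seq86)).
From seq42 up to that node: 6 branches. From seq33 up to the same node: 3 branches. Total: 6 + 3 = 9.

9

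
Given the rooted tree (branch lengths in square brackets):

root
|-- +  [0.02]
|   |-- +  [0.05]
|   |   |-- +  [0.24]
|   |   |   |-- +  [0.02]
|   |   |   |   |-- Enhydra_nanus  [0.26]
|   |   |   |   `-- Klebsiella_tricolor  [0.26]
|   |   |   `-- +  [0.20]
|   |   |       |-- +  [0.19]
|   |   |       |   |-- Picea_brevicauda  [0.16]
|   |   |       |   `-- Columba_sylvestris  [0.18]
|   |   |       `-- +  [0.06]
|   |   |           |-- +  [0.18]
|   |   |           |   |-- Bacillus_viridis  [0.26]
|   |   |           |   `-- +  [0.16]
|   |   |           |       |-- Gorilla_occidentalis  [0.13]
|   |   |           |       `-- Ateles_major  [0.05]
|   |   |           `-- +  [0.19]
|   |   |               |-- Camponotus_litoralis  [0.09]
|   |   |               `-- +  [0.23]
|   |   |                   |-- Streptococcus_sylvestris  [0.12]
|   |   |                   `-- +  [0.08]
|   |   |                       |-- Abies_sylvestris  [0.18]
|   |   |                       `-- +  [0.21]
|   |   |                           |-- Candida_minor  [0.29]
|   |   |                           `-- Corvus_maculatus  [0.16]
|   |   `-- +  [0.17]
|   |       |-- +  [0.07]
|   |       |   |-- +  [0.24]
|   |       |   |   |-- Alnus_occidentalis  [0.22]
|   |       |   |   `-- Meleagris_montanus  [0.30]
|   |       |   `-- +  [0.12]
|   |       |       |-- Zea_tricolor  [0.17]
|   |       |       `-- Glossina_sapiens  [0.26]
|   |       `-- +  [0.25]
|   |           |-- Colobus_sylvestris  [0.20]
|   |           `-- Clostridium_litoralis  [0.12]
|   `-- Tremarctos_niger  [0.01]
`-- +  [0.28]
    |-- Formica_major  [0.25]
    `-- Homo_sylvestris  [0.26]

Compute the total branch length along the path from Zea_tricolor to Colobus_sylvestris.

0.81

The path runs Zea_tricolor → … → MRCA → … → Colobus_sylvestris; the MRCA is the node subtending (((Alnus_occidentalis,Meleagris_montanus),(Zea_tricolor,Glossina_sapiens)),(Colobus_sylvestris,Clostridium_litoralis)).
Branch lengths along that path: 0.17 + 0.12 + 0.07 + 0.25 + 0.20 = 0.81.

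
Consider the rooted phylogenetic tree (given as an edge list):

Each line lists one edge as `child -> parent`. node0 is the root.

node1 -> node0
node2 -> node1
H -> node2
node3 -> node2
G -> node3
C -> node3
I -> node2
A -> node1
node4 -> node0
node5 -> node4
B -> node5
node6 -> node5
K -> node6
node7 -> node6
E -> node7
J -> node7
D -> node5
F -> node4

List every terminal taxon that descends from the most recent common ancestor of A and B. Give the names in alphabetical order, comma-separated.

A, B, C, D, E, F, G, H, I, J, K

Tracing A: it sits inside ((H,(G,C),I),A).
Tracing B: it sits inside (B,(K,(E,J)),D).
The smallest clade enclosing both is the whole tree (their MRCA is the root), so the answer is all 11 tips in alphabetical order.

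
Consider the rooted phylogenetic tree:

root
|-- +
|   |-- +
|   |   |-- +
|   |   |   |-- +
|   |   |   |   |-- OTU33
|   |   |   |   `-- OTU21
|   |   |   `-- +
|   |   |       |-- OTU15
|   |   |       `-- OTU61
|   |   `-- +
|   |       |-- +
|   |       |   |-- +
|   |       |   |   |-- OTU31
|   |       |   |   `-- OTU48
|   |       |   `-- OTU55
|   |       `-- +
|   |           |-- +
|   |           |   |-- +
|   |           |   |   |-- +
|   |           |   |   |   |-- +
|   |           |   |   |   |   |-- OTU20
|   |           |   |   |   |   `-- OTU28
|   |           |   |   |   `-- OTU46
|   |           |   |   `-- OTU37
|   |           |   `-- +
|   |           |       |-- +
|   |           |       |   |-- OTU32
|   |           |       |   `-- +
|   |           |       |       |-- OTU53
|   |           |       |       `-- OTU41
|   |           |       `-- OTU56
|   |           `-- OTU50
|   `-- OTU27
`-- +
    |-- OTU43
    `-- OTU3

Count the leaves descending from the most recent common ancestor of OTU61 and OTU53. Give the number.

16

The MRCA of OTU61 and OTU53 is the node subtending (((OTU33,OTU21),(OTU15,OTU61)),(((OTU31,OTU48),OTU55),(((((OTU20,OTU28),OTU46),OTU37),((OTU32,(OTU53,OTU41)),OTU56)),OTU50))).
That clade contains 16 terminal taxa: OTU15, OTU20, OTU21, OTU28, OTU31, OTU32, OTU33, OTU37, OTU41, OTU46, OTU48, OTU50, OTU53, OTU55, OTU56, OTU61.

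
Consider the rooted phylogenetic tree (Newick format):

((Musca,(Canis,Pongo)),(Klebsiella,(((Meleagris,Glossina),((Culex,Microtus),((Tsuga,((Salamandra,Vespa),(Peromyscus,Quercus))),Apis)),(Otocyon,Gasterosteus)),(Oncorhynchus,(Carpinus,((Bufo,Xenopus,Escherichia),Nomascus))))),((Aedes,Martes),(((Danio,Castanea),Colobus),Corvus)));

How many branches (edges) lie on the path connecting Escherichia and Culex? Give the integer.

The MRCA of Escherichia and Culex is the node subtending (((Meleagris,Glossina),((Culex,Microtus),((Tsuga,((Salamandra,Vespa),(Peromyscus,Quercus))),Apis)),(Otocyon,Gasterosteus)),(Oncorhynchus,(Carpinus,((Bufo,Xenopus,Escherichia),Nomascus)))).
From Escherichia up to that node: 5 branches. From Culex up to the same node: 4 branches. Total: 5 + 4 = 9.

9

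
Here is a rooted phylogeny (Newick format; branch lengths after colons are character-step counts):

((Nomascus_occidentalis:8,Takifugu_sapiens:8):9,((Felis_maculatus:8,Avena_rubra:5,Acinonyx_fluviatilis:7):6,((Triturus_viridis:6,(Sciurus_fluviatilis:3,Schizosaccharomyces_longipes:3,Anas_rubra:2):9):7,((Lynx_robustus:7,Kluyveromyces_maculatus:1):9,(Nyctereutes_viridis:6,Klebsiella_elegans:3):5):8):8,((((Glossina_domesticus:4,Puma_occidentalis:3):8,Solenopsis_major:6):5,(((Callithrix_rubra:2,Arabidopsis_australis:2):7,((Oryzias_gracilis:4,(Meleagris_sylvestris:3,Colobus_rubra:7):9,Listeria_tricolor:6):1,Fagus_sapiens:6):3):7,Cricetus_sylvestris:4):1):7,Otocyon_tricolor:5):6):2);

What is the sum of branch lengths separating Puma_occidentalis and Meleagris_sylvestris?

The path runs Puma_occidentalis → … → MRCA → … → Meleagris_sylvestris; the MRCA is the node subtending (((Glossina_domesticus,Puma_occidentalis),Solenopsis_major),(((Callithrix_rubra,Arabidopsis_australis),((Oryzias_gracilis,(Meleagris_sylvestris,Colobus_rubra),Listeria_tricolor),Fagus_sapiens)),Cricetus_sylvestris)).
Branch lengths along that path: 3 + 8 + 5 + 1 + 7 + 3 + 1 + 9 + 3 = 40.

40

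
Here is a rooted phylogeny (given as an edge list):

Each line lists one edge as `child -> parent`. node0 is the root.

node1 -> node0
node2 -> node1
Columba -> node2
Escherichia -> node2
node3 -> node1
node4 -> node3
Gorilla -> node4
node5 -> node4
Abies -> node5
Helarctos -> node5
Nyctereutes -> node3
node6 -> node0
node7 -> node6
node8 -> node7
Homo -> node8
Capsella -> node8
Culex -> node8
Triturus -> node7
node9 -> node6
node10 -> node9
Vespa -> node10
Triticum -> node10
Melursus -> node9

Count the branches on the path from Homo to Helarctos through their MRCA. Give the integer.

The MRCA of Homo and Helarctos is the root of the tree.
From Homo up to that node: 4 branches. From Helarctos up to the same node: 5 branches. Total: 4 + 5 = 9.

9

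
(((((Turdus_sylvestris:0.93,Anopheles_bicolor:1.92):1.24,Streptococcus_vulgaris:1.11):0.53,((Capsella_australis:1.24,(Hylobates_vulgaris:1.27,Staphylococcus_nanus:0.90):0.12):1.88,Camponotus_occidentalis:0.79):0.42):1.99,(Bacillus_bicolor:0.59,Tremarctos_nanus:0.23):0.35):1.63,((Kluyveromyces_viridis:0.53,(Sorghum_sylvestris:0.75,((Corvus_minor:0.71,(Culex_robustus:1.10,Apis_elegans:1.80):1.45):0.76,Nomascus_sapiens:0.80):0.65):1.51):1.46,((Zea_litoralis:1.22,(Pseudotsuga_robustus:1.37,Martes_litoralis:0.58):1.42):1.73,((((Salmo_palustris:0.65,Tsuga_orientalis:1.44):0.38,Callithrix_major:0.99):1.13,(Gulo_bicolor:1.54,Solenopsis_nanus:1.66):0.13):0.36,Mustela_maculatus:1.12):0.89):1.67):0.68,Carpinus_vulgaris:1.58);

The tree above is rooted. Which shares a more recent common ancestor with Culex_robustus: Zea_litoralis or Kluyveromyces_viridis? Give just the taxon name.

The MRCA of Culex_robustus and Kluyveromyces_viridis subtends (Kluyveromyces_viridis,(Sorghum_sylvestris,((Corvus_minor,(Culex_robustus,Apis_elegans)),Nomascus_sapiens))) (6 taxa).
The MRCA of Culex_robustus and Zea_litoralis subtends ((Kluyveromyces_viridis,(Sorghum_sylvestris,((Corvus_minor,(Culex_robustus,Apis_elegans)),Nomascus_sapiens))),((Zea_litoralis,(Pseudotsuga_robustus,Martes_litoralis)),((((Salmo_palustris,Tsuga_orientalis),Callithrix_major),(Gulo_bicolor,Solenopsis_nanus)),Mustela_maculatus))) (15 taxa).
The first is nested inside the second, so Culex_robustus shares a more recent common ancestor with Kluyveromyces_viridis.

Kluyveromyces_viridis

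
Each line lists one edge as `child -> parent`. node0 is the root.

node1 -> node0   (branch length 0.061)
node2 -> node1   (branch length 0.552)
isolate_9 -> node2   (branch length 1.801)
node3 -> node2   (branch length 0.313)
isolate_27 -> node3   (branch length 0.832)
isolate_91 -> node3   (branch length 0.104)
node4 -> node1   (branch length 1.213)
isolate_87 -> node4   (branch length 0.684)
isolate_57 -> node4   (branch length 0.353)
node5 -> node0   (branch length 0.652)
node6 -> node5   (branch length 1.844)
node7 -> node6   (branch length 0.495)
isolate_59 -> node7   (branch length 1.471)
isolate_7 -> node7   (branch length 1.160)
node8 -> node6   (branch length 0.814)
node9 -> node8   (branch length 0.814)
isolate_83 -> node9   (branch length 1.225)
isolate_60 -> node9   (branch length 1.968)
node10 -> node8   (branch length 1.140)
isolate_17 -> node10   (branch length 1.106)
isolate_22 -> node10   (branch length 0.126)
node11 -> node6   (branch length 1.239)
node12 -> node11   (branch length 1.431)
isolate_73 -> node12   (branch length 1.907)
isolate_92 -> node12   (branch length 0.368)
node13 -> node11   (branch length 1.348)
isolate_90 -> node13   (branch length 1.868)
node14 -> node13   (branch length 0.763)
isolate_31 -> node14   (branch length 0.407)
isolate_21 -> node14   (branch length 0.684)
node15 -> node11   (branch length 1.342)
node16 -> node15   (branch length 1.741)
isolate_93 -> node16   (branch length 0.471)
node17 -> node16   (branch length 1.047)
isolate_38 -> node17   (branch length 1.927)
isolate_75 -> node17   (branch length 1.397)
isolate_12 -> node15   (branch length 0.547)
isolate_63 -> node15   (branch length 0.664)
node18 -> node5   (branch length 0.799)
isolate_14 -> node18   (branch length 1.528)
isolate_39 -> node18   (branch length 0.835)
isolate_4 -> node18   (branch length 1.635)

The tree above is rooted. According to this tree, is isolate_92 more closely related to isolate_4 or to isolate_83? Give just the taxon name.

The MRCA of isolate_92 and isolate_83 subtends ((isolate_59,isolate_7),((isolate_83,isolate_60),(isolate_17,isolate_22)),((isolate_73,isolate_92),(isolate_90,(isolate_31,isolate_21)),((isolate_93,(isolate_38,isolate_75)),isolate_12,isolate_63))) (16 taxa).
The MRCA of isolate_92 and isolate_4 subtends (((isolate_59,isolate_7),((isolate_83,isolate_60),(isolate_17,isolate_22)),((isolate_73,isolate_92),(isolate_90,(isolate_31,isolate_21)),((isolate_93,(isolate_38,isolate_75)),isolate_12,isolate_63))),(isolate_14,isolate_39,isolate_4)) (19 taxa).
The first is nested inside the second, so isolate_92 shares a more recent common ancestor with isolate_83.

isolate_83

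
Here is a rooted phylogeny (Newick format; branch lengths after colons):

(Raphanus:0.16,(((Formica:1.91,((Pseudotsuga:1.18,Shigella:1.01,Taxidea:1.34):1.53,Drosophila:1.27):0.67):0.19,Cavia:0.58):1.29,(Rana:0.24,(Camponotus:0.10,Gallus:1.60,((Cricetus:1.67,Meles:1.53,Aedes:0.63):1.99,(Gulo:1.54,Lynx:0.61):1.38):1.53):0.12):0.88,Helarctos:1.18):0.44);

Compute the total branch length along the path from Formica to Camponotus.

4.49

The path runs Formica → … → MRCA → … → Camponotus; the MRCA is the node subtending (((Formica,((Pseudotsuga,Shigella,Taxidea),Drosophila)),Cavia),(Rana,(Camponotus,Gallus,((Cricetus,Meles,Aedes),(Gulo,Lynx)))),Helarctos).
Branch lengths along that path: 1.91 + 0.19 + 1.29 + 0.88 + 0.12 + 0.10 = 4.49.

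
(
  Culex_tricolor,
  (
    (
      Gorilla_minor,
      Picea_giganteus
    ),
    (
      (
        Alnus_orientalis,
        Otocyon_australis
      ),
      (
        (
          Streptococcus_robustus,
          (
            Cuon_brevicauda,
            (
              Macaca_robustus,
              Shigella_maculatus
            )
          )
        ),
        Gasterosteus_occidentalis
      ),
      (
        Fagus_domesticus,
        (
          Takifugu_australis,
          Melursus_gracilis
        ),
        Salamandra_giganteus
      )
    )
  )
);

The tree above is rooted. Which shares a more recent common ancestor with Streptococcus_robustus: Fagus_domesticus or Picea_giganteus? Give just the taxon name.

The MRCA of Streptococcus_robustus and Fagus_domesticus subtends ((Alnus_orientalis,Otocyon_australis),((Streptococcus_robustus,(Cuon_brevicauda,(Macaca_robustus,Shigella_maculatus))),Gasterosteus_occidentalis),(Fagus_domesticus,(Takifugu_australis,Melursus_gracilis),Salamandra_giganteus)) (11 taxa).
The MRCA of Streptococcus_robustus and Picea_giganteus subtends ((Gorilla_minor,Picea_giganteus),((Alnus_orientalis,Otocyon_australis),((Streptococcus_robustus,(Cuon_brevicauda,(Macaca_robustus,Shigella_maculatus))),Gasterosteus_occidentalis),(Fagus_domesticus,(Takifugu_australis,Melursus_gracilis),Salamandra_giganteus))) (13 taxa).
The first is nested inside the second, so Streptococcus_robustus shares a more recent common ancestor with Fagus_domesticus.

Fagus_domesticus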